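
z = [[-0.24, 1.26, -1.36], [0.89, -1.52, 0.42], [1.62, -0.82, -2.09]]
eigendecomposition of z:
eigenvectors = [[(0.75+0j), -0.16-0.43j, (-0.16+0.43j)], [0.54+0.00j, (-0.16+0.4j), -0.16-0.40j], [(0.37+0j), (-0.77+0j), -0.77-0.00j]]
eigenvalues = [(-0+0j), (-1.92+1.33j), (-1.92-1.33j)]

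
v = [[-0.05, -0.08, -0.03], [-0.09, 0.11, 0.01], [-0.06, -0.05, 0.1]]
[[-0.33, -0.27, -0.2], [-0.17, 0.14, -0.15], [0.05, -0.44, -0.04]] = v @ [[3.35, 1.77, 2.42],[0.96, 2.92, 0.48],[2.98, -1.85, 1.31]]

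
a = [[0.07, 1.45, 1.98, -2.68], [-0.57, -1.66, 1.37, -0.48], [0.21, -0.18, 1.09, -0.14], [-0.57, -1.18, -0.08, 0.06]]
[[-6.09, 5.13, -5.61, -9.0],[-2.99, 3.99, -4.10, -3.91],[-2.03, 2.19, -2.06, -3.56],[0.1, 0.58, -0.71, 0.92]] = a@[[0.72,  -0.73,  1.39,  0.58], [-0.26,  -0.31,  0.1,  -0.81], [-1.95,  2.02,  -2.06,  -3.46], [0.71,  -0.61,  0.66,  0.38]]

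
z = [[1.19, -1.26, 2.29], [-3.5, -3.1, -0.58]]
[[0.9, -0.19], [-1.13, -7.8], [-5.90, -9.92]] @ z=[[1.74, -0.55, 2.17], [25.96, 25.6, 1.94], [27.7, 38.19, -7.76]]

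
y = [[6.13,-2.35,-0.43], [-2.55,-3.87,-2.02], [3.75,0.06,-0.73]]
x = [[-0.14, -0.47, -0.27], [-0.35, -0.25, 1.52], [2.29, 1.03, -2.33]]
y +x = [[5.99, -2.82, -0.70], [-2.90, -4.12, -0.50], [6.04, 1.09, -3.06]]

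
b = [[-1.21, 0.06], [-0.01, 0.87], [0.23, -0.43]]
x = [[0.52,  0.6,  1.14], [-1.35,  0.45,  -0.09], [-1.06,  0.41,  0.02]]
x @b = [[-0.37, 0.06], [1.61, 0.35], [1.28, 0.28]]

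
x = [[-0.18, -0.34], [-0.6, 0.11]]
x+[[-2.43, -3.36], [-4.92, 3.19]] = [[-2.61, -3.7], [-5.52, 3.30]]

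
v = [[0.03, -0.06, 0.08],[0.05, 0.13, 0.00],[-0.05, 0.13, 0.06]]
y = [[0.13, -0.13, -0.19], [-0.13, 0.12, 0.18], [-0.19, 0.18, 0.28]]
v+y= [[0.16, -0.19, -0.11], [-0.08, 0.25, 0.18], [-0.24, 0.31, 0.34]]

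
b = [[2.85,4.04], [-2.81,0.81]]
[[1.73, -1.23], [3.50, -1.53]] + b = [[4.58, 2.81], [0.69, -0.72]]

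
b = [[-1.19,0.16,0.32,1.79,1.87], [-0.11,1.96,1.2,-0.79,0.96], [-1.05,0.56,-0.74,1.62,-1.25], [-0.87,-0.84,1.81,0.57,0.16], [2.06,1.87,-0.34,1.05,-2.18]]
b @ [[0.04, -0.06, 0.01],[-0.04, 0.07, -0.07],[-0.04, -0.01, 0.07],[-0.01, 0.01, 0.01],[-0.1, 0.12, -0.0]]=[[-0.27,0.32,0.02], [-0.22,0.24,-0.06], [0.07,-0.02,-0.09], [-0.1,0.0,0.18], [0.23,-0.24,-0.12]]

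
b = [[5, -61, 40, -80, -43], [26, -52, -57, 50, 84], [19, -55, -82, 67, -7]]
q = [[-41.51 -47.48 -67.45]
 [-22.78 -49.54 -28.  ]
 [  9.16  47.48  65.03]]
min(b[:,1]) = -61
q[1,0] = -22.78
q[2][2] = 65.03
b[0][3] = -80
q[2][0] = 9.16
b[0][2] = 40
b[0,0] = 5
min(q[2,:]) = 9.16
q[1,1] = -49.54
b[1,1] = -52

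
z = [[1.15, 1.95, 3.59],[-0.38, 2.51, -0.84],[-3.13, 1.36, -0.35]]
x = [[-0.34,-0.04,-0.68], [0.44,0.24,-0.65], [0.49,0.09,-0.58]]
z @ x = [[2.23, 0.75, -4.13],[0.82, 0.54, -0.89],[1.49, 0.42, 1.45]]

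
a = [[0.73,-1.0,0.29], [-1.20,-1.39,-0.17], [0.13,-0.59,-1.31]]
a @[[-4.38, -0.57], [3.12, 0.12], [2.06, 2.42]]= [[-5.72, 0.17],  [0.57, 0.11],  [-5.11, -3.32]]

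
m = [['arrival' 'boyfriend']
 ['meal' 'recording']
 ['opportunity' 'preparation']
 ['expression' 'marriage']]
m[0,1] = 'boyfriend'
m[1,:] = ['meal', 'recording']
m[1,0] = 'meal'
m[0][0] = 'arrival'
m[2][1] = 'preparation'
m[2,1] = 'preparation'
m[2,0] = 'opportunity'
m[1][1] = 'recording'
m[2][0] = 'opportunity'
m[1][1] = 'recording'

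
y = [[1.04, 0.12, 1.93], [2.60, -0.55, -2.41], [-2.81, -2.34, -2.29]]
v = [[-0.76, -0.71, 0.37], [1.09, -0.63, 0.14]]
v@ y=[[-3.68,-0.57,-0.6], [-0.90,0.15,3.30]]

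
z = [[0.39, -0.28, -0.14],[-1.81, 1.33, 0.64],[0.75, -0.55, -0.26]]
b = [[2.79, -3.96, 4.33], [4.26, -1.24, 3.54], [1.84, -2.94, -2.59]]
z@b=[[-0.36, -0.79, 1.06], [1.79, 3.64, -4.79], [-0.73, -1.52, 1.97]]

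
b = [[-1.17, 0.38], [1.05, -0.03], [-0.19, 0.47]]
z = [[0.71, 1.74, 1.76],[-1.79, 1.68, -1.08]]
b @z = [[-1.51, -1.4, -2.47], [0.8, 1.78, 1.88], [-0.98, 0.46, -0.84]]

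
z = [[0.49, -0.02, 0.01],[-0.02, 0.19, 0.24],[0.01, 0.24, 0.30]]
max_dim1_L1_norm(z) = 0.55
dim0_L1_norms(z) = [0.52, 0.45, 0.55]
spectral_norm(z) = 0.50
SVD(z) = [[-0.7, -0.72, -0.04],[0.47, -0.41, -0.78],[0.54, -0.57, 0.62]] @ diag([0.49573579324826406, 0.4864578207308678, 0.0021936139791316933]) @ [[-0.70,0.47,0.54], [-0.72,-0.41,-0.57], [0.04,0.78,-0.62]]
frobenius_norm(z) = 0.69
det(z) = -0.00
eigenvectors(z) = [[0.04, 0.72, -0.7], [0.78, 0.41, 0.47], [-0.62, 0.57, 0.54]]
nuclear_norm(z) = 0.98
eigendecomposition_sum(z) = [[-0.0, -0.00, 0.00], [-0.00, -0.0, 0.0], [0.0, 0.00, -0.0]] + [[0.25, 0.14, 0.2], [0.14, 0.08, 0.11], [0.20, 0.11, 0.16]] + [[0.24, -0.16, -0.19], [-0.16, 0.11, 0.13], [-0.19, 0.13, 0.15]]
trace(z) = 0.98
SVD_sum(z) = [[0.24,-0.16,-0.19], [-0.16,0.11,0.13], [-0.19,0.13,0.15]] + [[0.25, 0.14, 0.20], [0.14, 0.08, 0.11], [0.20, 0.11, 0.16]] + [[-0.0, -0.00, 0.00], [-0.00, -0.0, 0.0], [0.0, 0.00, -0.00]]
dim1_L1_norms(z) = [0.52, 0.45, 0.55]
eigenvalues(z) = [-0.0, 0.49, 0.5]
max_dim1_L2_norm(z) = 0.49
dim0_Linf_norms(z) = [0.49, 0.24, 0.3]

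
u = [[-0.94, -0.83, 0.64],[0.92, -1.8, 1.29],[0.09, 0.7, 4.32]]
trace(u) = 1.58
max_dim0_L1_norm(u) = 6.25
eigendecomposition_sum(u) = [[(-0.48+0.85j), (-0.43-0.87j), (0.14+0.12j)], [0.44+0.86j, -0.95-0.11j, 0.17-0.05j], [(-0.03-0.12j), (0.12+0.04j), (-0.02+0j)]] + [[-0.48-0.85j,(-0.43+0.87j),0.14-0.12j], [(0.44-0.86j),-0.95+0.11j,(0.17+0.05j)], [-0.03+0.12j,(0.12-0.04j),(-0.02-0j)]] + [[(0.01+0j),  0.04-0.00j,  (0.37-0j)], [0.03+0.00j,  0.10-0.00j,  (0.95-0j)], [0.15+0.00j,  0.47-0.00j,  (4.37-0j)]]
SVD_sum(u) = [[0.03, 0.0, 0.58], [0.07, 0.01, 1.32], [0.22, 0.03, 4.32]] + [[0.15, -0.52, -0.00], [0.53, -1.9, -0.01], [-0.18, 0.65, 0.00]] + [[-1.12, -0.31, 0.06], [0.33, 0.09, -0.02], [0.05, 0.01, -0.0]]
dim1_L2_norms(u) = [1.41, 2.4, 4.38]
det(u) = 11.88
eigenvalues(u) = [(-1.45+0.74j), (-1.45-0.74j), (4.48+0j)]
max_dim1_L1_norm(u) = 5.11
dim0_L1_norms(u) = [1.95, 3.33, 6.25]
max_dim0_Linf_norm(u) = 4.32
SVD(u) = [[0.13, 0.25, -0.96], [0.29, 0.92, 0.28], [0.95, -0.31, 0.04]] @ diag([4.559268029986464, 2.1553424011389524, 1.2085835364574211]) @ [[0.05, 0.01, 1.00], [0.27, -0.96, -0.01], [0.96, 0.27, -0.05]]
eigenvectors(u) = [[(0.71+0j),0.71-0.00j,(0.08+0j)], [0.38-0.58j,0.38+0.58j,(0.21+0j)], [-0.07+0.06j,(-0.07-0.06j),0.97+0.00j]]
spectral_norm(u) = 4.56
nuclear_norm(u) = 7.92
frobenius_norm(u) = 5.19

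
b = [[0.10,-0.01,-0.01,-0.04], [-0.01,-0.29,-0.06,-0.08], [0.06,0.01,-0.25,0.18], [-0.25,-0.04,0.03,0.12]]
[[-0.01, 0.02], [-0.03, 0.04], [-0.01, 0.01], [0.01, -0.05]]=b@ [[-0.04, 0.18], [0.07, -0.09], [0.06, -0.06], [0.04, -0.09]]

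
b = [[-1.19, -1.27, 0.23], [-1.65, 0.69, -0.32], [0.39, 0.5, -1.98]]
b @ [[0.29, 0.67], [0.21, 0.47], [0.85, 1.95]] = [[-0.42,  -0.95], [-0.61,  -1.41], [-1.46,  -3.36]]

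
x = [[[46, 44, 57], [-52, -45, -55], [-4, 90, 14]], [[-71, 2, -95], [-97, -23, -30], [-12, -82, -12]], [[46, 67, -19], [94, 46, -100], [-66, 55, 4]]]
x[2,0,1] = 67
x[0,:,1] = [44, -45, 90]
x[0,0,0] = 46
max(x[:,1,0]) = 94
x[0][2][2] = 14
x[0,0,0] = 46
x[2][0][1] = 67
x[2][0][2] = -19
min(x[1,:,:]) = -97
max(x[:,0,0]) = 46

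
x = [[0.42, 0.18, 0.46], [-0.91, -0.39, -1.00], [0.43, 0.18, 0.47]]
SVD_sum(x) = [[0.42, 0.18, 0.46],[-0.91, -0.39, -1.00],[0.43, 0.18, 0.47]] + [[-0.00, 0.00, 0.0], [0.00, -0.00, -0.0], [0.00, -0.00, -0.00]] + [[0.0, 0.0, -0.00], [0.0, 0.00, -0.00], [-0.0, -0.00, 0.00]]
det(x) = -0.00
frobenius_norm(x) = 1.68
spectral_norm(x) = 1.68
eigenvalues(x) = [0.51, 0.0, -0.01]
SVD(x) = [[-0.38, 0.14, -0.91], [0.84, -0.37, -0.41], [-0.39, -0.92, 0.03]] @ diag([1.6848696644491552, 0.003641050628727059, 0.0009780436134843335]) @ [[-0.65, -0.28, -0.71], [-0.46, 0.88, 0.07], [-0.61, -0.37, 0.7]]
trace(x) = 0.50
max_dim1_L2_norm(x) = 1.41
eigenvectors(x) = [[-0.38, 0.51, -0.41], [0.83, 0.53, 0.91], [-0.40, -0.67, 0.03]]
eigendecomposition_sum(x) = [[0.41, 0.17, 0.45], [-0.90, -0.38, -0.98], [0.43, 0.18, 0.47]] + [[0.00, 0.00, -0.00], [0.0, 0.00, -0.00], [-0.00, -0.0, 0.00]] + [[0.00, 0.01, 0.01],[-0.01, -0.01, -0.02],[-0.00, -0.0, -0.0]]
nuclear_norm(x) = 1.69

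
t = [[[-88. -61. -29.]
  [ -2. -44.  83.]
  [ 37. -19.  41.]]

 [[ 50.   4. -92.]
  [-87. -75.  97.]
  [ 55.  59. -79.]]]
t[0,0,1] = -61.0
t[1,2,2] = -79.0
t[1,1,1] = -75.0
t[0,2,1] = -19.0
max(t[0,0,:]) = -29.0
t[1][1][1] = -75.0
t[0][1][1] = -44.0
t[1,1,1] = -75.0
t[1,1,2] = 97.0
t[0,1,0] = -2.0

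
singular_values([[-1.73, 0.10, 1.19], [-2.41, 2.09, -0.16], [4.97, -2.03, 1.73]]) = [6.51, 1.7, 1.07]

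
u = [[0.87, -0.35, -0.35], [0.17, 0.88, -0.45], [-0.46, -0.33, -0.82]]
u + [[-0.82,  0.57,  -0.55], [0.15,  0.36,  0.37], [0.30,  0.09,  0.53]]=[[0.05, 0.22, -0.9],[0.32, 1.24, -0.08],[-0.16, -0.24, -0.29]]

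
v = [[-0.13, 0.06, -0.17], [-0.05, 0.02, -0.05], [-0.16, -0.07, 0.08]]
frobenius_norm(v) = 0.30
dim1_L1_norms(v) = [0.36, 0.12, 0.31]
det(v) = -0.00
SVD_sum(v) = [[-0.16, 0.05, -0.15], [-0.05, 0.02, -0.05], [-0.03, 0.01, -0.03]] + [[0.03, 0.02, -0.02], [0.0, 0.0, -0.0], [-0.13, -0.08, 0.11]] + [[0.0, -0.0, -0.00], [-0.00, 0.00, 0.0], [0.00, -0.0, -0.00]]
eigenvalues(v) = [-0.22, 0.0, 0.18]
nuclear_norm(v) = 0.43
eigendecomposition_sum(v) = [[-0.16,0.01,-0.09], [-0.06,0.00,-0.03], [-0.1,0.01,-0.06]] + [[0.0, -0.0, 0.0], [-0.00, 0.00, -0.0], [-0.00, 0.00, -0.00]] + [[0.03, 0.05, -0.08], [0.01, 0.01, -0.02], [-0.06, -0.08, 0.14]]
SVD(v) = [[-0.93,-0.20,-0.31], [-0.31,-0.02,0.95], [-0.19,0.98,-0.04]] @ diag([0.235468952378196, 0.19036714304425886, 0.003837097220758731]) @ [[0.71,  -0.21,  0.67], [-0.68,  -0.42,  0.59], [-0.16,  0.88,  0.44]]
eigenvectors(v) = [[0.81,  0.17,  -0.49], [0.28,  -0.88,  -0.11], [0.51,  -0.45,  0.86]]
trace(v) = -0.03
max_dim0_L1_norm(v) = 0.34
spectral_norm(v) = 0.24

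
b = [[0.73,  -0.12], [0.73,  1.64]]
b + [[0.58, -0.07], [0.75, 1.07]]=[[1.31, -0.19], [1.48, 2.71]]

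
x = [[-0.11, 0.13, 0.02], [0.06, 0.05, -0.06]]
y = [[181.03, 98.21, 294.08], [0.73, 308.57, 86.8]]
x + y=[[180.92, 98.34, 294.10], [0.79, 308.62, 86.74]]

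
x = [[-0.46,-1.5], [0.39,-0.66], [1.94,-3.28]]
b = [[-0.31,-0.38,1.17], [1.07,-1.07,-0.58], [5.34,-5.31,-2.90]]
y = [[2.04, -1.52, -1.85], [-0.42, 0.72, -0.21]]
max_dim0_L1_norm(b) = 6.76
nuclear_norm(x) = 5.16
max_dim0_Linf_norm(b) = 5.34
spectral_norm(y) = 3.19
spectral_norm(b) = 8.24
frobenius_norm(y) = 3.26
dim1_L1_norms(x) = [1.96, 1.05, 5.22]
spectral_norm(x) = 4.04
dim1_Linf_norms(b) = [1.17, 1.07, 5.34]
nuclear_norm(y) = 3.88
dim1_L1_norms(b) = [1.86, 2.72, 13.55]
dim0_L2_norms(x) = [2.03, 3.67]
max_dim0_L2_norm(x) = 3.67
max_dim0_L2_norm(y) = 2.08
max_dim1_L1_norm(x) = 5.22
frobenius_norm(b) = 8.33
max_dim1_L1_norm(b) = 13.55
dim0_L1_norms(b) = [6.72, 6.76, 4.65]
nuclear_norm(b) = 9.45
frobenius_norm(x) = 4.19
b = x @ y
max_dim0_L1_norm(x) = 5.44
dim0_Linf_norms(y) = [2.04, 1.52, 1.85]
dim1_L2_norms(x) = [1.57, 0.77, 3.81]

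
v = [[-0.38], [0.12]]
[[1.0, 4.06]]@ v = [[0.11]]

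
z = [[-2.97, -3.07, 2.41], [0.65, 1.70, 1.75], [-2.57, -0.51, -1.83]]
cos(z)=[[-8.94, -5.93, 5.58], [1.55, -0.13, 3.20], [-5.57, -1.45, -6.53]]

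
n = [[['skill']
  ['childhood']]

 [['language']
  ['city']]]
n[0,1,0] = 'childhood'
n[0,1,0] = 'childhood'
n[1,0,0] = 'language'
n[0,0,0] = 'skill'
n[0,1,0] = 'childhood'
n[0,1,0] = 'childhood'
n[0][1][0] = 'childhood'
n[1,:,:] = [['language'], ['city']]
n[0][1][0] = 'childhood'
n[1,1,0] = 'city'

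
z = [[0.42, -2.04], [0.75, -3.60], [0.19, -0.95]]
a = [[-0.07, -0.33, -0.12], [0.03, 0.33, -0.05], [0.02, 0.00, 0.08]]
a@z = [[-0.3,1.44], [0.25,-1.20], [0.02,-0.12]]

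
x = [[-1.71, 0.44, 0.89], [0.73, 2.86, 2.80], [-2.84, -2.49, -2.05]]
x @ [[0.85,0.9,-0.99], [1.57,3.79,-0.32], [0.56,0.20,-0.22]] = [[-0.26,0.31,1.36], [6.68,12.06,-2.25], [-7.47,-12.4,4.06]]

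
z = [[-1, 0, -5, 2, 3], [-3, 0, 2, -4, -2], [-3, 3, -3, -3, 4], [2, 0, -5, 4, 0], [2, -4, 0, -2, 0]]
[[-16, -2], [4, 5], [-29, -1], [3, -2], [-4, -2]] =z @ [[0, -1], [0, 0], [1, 0], [2, 0], [-5, -1]]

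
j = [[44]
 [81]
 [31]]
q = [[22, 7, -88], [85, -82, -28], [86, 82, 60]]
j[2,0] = 31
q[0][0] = 22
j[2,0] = 31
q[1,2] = -28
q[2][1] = 82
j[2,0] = 31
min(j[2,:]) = 31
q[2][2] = 60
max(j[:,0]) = 81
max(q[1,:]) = 85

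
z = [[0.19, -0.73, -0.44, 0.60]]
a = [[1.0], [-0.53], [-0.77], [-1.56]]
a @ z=[[0.19, -0.73, -0.44, 0.60], [-0.1, 0.39, 0.23, -0.32], [-0.15, 0.56, 0.34, -0.46], [-0.30, 1.14, 0.69, -0.94]]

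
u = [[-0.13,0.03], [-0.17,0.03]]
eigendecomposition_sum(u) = [[-0.14,0.04], [-0.2,0.05]] + [[0.01, -0.01], [0.03, -0.02]]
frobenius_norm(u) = 0.22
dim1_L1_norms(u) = [0.16, 0.2]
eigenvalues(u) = [-0.09, -0.01]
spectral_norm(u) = 0.22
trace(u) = -0.10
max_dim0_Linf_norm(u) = 0.17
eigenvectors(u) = [[-0.56, -0.25], [-0.83, -0.97]]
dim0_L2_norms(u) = [0.21, 0.04]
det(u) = 0.00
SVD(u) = [[-0.61, -0.79], [-0.79, 0.61]] @ diag([0.21810485700233592, 0.005501940747642997]) @ [[0.98, -0.19], [-0.19, -0.98]]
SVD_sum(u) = [[-0.13,0.03], [-0.17,0.03]] + [[0.0, 0.0], [-0.00, -0.0]]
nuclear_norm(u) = 0.22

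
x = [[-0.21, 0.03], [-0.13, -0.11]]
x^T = [[-0.21,-0.13], [0.03,-0.11]]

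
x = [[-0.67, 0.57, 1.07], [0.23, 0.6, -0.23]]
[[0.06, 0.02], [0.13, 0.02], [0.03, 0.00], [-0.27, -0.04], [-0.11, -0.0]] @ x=[[-0.04, 0.05, 0.06], [-0.08, 0.09, 0.13], [-0.02, 0.02, 0.03], [0.17, -0.18, -0.28], [0.07, -0.06, -0.12]]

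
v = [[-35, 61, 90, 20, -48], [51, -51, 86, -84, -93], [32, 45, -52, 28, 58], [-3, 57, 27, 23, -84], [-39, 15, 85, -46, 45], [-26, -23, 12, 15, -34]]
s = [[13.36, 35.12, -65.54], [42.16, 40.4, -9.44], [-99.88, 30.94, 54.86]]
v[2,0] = 32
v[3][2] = 27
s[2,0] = -99.88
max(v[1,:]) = 86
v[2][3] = 28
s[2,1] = 30.94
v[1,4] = -93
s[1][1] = 40.4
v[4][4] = 45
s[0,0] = 13.36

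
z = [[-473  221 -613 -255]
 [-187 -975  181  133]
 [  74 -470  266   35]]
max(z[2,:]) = 266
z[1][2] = 181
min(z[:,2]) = -613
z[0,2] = -613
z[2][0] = 74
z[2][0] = 74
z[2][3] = 35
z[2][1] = -470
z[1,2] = 181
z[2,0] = 74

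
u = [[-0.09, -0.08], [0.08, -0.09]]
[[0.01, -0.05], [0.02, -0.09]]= u @ [[0.04, -0.18], [-0.18, 0.88]]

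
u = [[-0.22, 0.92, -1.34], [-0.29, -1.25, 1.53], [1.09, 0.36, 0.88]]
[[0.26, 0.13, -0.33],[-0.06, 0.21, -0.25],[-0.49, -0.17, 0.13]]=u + [[0.48, -0.79, 1.01],[0.23, 1.46, -1.78],[-1.58, -0.53, -0.75]]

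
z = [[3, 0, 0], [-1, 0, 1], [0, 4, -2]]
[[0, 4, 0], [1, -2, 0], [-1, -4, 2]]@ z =[[-4, 0, 4], [5, 0, -2], [1, 8, -8]]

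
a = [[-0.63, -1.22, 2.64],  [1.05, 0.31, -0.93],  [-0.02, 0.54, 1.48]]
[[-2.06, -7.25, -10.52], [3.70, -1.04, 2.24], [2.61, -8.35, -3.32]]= a @ [[3.88, -4.66, -1.41], [2.02, -2.23, 2.49], [1.08, -4.89, -3.17]]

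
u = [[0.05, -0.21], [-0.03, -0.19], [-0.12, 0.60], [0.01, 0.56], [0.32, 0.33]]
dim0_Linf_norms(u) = [0.32, 0.6]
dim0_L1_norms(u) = [0.53, 1.89]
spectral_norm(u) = 0.93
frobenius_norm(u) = 0.99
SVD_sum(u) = [[-0.01, -0.21], [-0.01, -0.19], [0.03, 0.59], [0.03, 0.56], [0.02, 0.34]] + [[0.06, -0.00], [-0.02, 0.0], [-0.15, 0.01], [-0.02, 0.00], [0.3, -0.01]]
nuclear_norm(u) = 1.27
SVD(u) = [[-0.22, 0.17], [-0.21, -0.06], [0.64, -0.43], [0.6, -0.05], [0.37, 0.88]] @ diag([0.9296722851738346, 0.3445423663058874]) @ [[0.05, 1.00], [1.00, -0.05]]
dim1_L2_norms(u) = [0.22, 0.19, 0.61, 0.56, 0.46]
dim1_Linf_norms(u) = [0.21, 0.19, 0.6, 0.56, 0.33]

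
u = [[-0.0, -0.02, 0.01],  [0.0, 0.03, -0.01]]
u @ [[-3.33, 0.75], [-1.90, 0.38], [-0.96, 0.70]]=[[0.03, -0.0], [-0.05, 0.00]]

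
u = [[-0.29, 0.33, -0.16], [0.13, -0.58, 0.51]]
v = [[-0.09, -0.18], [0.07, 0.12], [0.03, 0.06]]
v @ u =[[0.00, 0.07, -0.08], [-0.00, -0.05, 0.05], [-0.00, -0.02, 0.03]]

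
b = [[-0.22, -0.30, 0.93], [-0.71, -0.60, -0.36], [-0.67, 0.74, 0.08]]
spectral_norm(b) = 1.00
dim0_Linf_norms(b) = [0.71, 0.74, 0.93]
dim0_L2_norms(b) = [1.0, 1.0, 1.0]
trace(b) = -0.74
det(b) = -1.00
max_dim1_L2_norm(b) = 1.0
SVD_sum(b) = [[-0.41, 0.14, 0.19], [-0.26, 0.09, 0.12], [-0.72, 0.24, 0.33]] + [[0.13, -0.53, 0.68], [-0.00, 0.01, -0.02], [-0.07, 0.30, -0.38]] + [[0.06, 0.1, 0.06],[-0.44, -0.70, -0.46],[0.13, 0.2, 0.13]]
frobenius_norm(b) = 1.73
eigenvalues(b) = [(0.13+0.99j), (0.13-0.99j), (-1+0j)]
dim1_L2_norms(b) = [1.0, 1.0, 1.0]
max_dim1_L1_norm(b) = 1.67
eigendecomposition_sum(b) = [[(0.04+0.34j),0.07-0.24j,(0.41+0.01j)], [-0.13-0.21j,0.02+0.17j,-0.26+0.12j], [(-0.39+0.11j),0.29+0.05j,0.06+0.47j]] + [[(0.04-0.34j), (0.07+0.24j), 0.41-0.01j],[-0.13+0.21j, (0.02-0.17j), (-0.26-0.12j)],[-0.39-0.11j, (0.29-0.05j), 0.06-0.47j]] + [[(-0.31-0j), (-0.45-0j), (0.12+0j)], [(-0.45-0j), -0.65-0.00j, 0.17+0.00j], [(0.11+0j), (0.17+0j), (-0.04-0j)]]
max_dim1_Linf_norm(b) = 0.93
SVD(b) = [[0.47,-0.87,0.13], [0.3,0.02,-0.95], [0.83,0.49,0.27]] @ diag([1.0019199384217778, 1.001688062453792, 0.9963320041685242]) @ [[-0.87, 0.29, 0.4], [-0.15, 0.61, -0.78], [0.47, 0.74, 0.49]]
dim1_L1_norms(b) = [1.45, 1.67, 1.49]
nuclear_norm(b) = 3.00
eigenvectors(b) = [[-0.08+0.58j, -0.08-0.58j, (-0.56+0j)], [(-0.12-0.4j), (-0.12+0.4j), (-0.8+0j)], [(-0.69+0j), (-0.69-0j), 0.21+0.00j]]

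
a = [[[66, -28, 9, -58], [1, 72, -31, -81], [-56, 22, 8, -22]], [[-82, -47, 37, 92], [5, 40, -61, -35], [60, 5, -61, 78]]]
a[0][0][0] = 66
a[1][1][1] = 40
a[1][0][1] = -47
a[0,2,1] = 22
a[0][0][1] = -28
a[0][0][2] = 9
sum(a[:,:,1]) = 64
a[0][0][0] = 66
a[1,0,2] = 37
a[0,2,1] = 22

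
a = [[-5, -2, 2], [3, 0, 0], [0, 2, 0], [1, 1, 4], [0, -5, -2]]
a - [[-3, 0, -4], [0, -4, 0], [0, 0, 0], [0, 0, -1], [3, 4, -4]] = [[-2, -2, 6], [3, 4, 0], [0, 2, 0], [1, 1, 5], [-3, -9, 2]]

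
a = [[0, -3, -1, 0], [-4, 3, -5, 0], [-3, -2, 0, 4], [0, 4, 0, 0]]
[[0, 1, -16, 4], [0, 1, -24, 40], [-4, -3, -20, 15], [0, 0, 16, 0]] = a @ [[0, 1, 4, -5], [0, 0, 4, 0], [0, -1, 4, -4], [-1, 0, 0, 0]]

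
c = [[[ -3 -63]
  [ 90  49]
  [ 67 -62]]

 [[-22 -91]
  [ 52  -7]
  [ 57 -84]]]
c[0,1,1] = 49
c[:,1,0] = [90, 52]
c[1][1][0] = 52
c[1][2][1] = -84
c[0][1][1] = 49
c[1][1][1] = -7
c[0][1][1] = 49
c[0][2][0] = 67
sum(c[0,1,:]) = 139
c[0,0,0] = -3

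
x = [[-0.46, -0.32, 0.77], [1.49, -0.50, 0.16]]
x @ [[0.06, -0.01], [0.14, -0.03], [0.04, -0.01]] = [[-0.04, 0.01], [0.03, -0.0]]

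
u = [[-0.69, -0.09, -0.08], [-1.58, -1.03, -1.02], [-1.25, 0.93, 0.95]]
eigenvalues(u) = [-1.0, 0.05, 0.18]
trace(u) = -0.77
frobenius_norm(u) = 2.90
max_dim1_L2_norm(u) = 2.14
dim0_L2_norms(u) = [2.13, 1.39, 1.4]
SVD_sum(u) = [[-0.54, -0.25, -0.24],[-1.78, -0.81, -0.80],[-0.28, -0.13, -0.13]] + [[-0.15,0.16,0.16], [0.20,-0.22,-0.22], [-0.97,1.06,1.08]] + [[0.0, -0.0, 0.00], [-0.0, 0.0, -0.00], [-0.00, 0.0, -0.00]]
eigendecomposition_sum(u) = [[-0.72, -0.08, -0.07], [-3.53, -0.4, -0.36], [1.23, 0.14, 0.12]] + [[0.01, -0.00, -0.0], [-0.98, 0.28, 0.23], [1.03, -0.29, -0.24]] + [[0.02, -0.01, -0.01], [2.94, -0.91, -0.89], [-3.5, 1.08, 1.07]]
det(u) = -0.01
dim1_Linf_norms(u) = [0.69, 1.58, 1.25]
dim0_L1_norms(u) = [3.52, 2.05, 2.05]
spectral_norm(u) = 2.23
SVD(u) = [[-0.29, 0.15, -0.95], [-0.95, -0.20, 0.26], [-0.15, 0.97, 0.2]] @ diag([2.2342277083182633, 1.851059741261384, 0.0020932425228369646]) @ [[0.84, 0.39, 0.38], [-0.54, 0.59, 0.6], [-0.01, 0.71, -0.7]]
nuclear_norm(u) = 4.09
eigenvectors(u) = [[-0.19, 0.01, 0.00],[-0.93, -0.69, 0.64],[0.32, 0.72, -0.77]]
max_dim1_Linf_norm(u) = 1.58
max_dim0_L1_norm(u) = 3.52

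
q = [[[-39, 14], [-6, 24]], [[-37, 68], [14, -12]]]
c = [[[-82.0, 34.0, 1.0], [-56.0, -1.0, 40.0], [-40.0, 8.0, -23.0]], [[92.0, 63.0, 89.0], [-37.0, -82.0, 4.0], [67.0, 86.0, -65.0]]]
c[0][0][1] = 34.0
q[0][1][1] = 24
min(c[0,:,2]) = -23.0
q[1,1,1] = -12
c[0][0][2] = 1.0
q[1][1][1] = -12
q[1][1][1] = -12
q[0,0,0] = -39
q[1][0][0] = -37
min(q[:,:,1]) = -12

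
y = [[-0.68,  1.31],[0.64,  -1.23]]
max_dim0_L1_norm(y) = 2.54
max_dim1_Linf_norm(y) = 1.31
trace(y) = -1.91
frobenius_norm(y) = 2.03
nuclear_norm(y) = 2.03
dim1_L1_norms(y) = [1.99, 1.87]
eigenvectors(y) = [[0.89,-0.73], [0.46,0.68]]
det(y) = -0.00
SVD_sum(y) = [[-0.68,1.31], [0.64,-1.23]] + [[0.0, 0.00], [0.0, 0.0]]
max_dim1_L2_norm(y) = 1.48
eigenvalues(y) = [0.0, -1.91]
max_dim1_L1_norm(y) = 1.99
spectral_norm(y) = 2.03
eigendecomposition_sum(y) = [[0.0, 0.00], [0.00, 0.00]] + [[-0.68,1.31],[0.64,-1.23]]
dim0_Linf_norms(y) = [0.68, 1.31]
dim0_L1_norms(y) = [1.32, 2.54]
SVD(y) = [[-0.73, 0.68], [0.68, 0.73]] @ diag([2.0250923496541846, 0.000987609281295986]) @ [[0.46, -0.89], [0.89, 0.46]]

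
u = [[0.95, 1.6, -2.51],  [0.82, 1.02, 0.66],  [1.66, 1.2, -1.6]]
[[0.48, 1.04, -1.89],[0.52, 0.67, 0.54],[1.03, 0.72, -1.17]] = u@[[0.69, -0.06, 0.03], [-0.06, 0.7, 0.01], [0.03, 0.01, 0.77]]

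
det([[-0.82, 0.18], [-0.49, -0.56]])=0.547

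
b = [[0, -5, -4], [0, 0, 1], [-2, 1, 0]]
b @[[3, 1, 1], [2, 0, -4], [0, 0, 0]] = [[-10, 0, 20], [0, 0, 0], [-4, -2, -6]]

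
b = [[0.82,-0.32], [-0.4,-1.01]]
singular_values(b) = [1.09, 0.88]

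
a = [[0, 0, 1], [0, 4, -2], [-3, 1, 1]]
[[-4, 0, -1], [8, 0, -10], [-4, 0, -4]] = a@[[0, 0, 0], [0, 0, -3], [-4, 0, -1]]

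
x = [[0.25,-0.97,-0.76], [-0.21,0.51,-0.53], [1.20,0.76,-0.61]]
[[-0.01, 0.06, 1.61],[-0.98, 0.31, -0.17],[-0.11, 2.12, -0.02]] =x@[[0.77, 1.15, 0.24], [-0.57, 0.6, -1.01], [0.99, -0.46, -0.75]]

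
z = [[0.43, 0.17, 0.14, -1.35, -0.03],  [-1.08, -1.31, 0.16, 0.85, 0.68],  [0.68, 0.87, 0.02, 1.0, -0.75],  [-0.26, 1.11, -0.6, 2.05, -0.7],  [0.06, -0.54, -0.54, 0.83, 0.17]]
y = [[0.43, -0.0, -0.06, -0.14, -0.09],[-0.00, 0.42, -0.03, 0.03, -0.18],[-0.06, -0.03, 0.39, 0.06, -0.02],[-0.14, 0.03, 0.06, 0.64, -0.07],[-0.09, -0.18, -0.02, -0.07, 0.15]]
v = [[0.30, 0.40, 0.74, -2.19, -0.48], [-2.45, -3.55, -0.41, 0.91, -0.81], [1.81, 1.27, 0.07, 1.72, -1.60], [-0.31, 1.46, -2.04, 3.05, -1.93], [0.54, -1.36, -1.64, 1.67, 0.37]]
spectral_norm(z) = 3.13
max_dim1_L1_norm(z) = 4.72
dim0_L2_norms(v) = [3.12, 4.28, 2.75, 4.55, 2.7]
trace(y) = 2.03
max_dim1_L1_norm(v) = 8.79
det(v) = -98.90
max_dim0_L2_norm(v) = 4.55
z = v @ y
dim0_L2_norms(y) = [0.46, 0.46, 0.4, 0.66, 0.26]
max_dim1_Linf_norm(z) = 2.05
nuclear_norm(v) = 15.33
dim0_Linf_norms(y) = [0.43, 0.42, 0.39, 0.64, 0.18]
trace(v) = 0.24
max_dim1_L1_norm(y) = 0.94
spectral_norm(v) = 5.47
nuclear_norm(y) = 2.03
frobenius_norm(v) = 7.98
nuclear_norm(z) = 6.89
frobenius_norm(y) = 1.05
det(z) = -0.14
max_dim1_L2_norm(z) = 2.52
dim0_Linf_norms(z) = [1.08, 1.31, 0.6, 2.05, 0.75]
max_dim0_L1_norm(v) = 9.54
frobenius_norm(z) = 4.07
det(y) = 0.00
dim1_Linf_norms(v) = [2.19, 3.55, 1.81, 3.05, 1.67]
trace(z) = 1.36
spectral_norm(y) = 0.73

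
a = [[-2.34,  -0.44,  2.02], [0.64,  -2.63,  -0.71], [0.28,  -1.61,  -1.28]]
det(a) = -6.07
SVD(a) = [[-0.59, -0.80, 0.12], [0.63, -0.54, -0.56], [0.51, -0.26, 0.82]] @ diag([3.7169160033469066, 2.7800421982130126, 0.5873676874144587]) @ [[0.52, -0.59, -0.62], [0.52, 0.79, -0.32], [-0.68, 0.15, -0.72]]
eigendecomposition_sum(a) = [[(-0.9+0j),(1.39-0j),1.16-0.00j], [(1.1-0j),-1.71+0.00j,-1.43+0.00j], [(0.84-0j),-1.30+0.00j,(-1.09+0j)]] + [[-0.72-3.41j,-0.91-9.77j,(0.43+9.18j)], [-0.23-0.58j,-0.46-1.69j,(0.36+1.6j)], [-0.28-1.95j,(-0.15-5.54j),-0.10+5.19j]] + [[-0.72+3.41j, (-0.91+9.77j), (0.43-9.18j)], [(-0.23+0.58j), (-0.46+1.69j), 0.36-1.60j], [(-0.28+1.95j), -0.15+5.54j, (-0.1-5.19j)]]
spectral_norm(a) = 3.72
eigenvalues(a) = [(-3.69+0j), (-1.28+0.09j), (-1.28-0.09j)]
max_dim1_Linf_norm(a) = 2.63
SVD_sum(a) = [[-1.14, 1.30, 1.35], [1.21, -1.38, -1.43], [0.98, -1.12, -1.16]] + [[-1.16,-1.75,0.72], [-0.79,-1.20,0.49], [-0.37,-0.56,0.23]] + [[-0.05, 0.01, -0.05],[0.22, -0.05, 0.24],[-0.33, 0.07, -0.35]]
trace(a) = -6.25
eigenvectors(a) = [[0.54+0.00j, -0.86+0.00j, (-0.86-0j)],  [(-0.67+0j), (-0.15+0.03j), (-0.15-0.03j)],  [-0.51+0.00j, (-0.48-0.03j), (-0.48+0.03j)]]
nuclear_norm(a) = 7.08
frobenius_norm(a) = 4.68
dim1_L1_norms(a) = [4.8, 3.98, 3.17]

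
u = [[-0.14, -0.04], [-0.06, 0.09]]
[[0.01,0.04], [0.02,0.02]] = u @ [[-0.12, -0.33], [0.11, 0.05]]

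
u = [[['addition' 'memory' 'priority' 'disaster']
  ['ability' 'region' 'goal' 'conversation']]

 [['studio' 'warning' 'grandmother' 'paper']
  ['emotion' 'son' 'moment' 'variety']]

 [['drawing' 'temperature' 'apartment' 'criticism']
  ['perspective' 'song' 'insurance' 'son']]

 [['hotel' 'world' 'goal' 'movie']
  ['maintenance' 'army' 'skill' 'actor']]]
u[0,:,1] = ['memory', 'region']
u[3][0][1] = 'world'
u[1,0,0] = 'studio'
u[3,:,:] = [['hotel', 'world', 'goal', 'movie'], ['maintenance', 'army', 'skill', 'actor']]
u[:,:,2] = [['priority', 'goal'], ['grandmother', 'moment'], ['apartment', 'insurance'], ['goal', 'skill']]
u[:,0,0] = ['addition', 'studio', 'drawing', 'hotel']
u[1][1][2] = 'moment'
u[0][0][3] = 'disaster'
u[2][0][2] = 'apartment'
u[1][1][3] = 'variety'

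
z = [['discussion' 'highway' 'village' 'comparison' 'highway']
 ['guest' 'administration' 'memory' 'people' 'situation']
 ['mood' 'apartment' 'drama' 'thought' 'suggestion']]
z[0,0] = 'discussion'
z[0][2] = 'village'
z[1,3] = 'people'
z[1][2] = 'memory'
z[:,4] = ['highway', 'situation', 'suggestion']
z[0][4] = 'highway'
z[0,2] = 'village'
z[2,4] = 'suggestion'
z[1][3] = 'people'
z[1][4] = 'situation'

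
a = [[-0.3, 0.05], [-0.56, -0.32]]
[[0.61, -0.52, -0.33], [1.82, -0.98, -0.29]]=a@[[-2.30,1.73,0.97], [-1.67,0.05,-0.80]]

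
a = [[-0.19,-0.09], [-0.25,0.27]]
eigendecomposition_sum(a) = [[-0.22, -0.04],[-0.11, -0.02]] + [[0.03, -0.05], [-0.14, 0.29]]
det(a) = -0.07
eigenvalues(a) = [-0.23, 0.31]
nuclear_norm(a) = 0.57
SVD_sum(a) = [[-0.07, 0.06], [-0.28, 0.23]] + [[-0.12, -0.15], [0.03, 0.04]]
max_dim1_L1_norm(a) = 0.52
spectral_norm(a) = 0.38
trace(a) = 0.08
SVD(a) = [[-0.23, -0.97], [-0.97, 0.23]] @ diag([0.37544971202149346, 0.19656427382151026]) @ [[0.77, -0.64],  [0.64, 0.77]]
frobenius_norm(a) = 0.42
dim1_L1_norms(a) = [0.28, 0.52]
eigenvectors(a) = [[-0.9, 0.18],[-0.44, -0.98]]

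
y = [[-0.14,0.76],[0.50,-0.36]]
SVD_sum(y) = [[-0.33, 0.67], [0.24, -0.49]] + [[0.19, 0.09], [0.26, 0.13]]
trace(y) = -0.50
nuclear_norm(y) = 1.28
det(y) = -0.33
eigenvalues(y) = [0.38, -0.88]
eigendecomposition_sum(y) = [[0.22, 0.23], [0.15, 0.16]] + [[-0.36, 0.53], [0.35, -0.52]]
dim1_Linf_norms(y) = [0.76, 0.5]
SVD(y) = [[0.81, -0.59], [-0.59, -0.81]] @ diag([0.921311134284887, 0.3577510221406718]) @ [[-0.44,0.9], [-0.9,-0.44]]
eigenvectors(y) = [[0.83, -0.72], [0.56, 0.70]]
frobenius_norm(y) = 0.99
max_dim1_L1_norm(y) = 0.9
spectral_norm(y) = 0.92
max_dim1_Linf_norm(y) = 0.76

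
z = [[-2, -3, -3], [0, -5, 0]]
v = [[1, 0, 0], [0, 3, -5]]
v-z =[[3, 3, 3], [0, 8, -5]]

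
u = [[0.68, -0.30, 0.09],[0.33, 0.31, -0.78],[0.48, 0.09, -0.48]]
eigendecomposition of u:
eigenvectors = [[0.93, -0.21, -0.30],[0.03, -0.78, -0.83],[0.38, -0.59, -0.46]]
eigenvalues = [0.71, -0.19, -0.0]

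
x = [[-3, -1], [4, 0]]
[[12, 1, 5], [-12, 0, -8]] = x @ [[-3, 0, -2], [-3, -1, 1]]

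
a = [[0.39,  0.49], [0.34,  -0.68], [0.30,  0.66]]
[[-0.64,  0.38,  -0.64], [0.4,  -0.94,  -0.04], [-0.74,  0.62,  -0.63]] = a @ [[-0.55,-0.46,-1.06], [-0.87,1.15,-0.47]]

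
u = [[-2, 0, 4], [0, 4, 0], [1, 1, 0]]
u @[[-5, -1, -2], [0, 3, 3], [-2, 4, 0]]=[[2, 18, 4], [0, 12, 12], [-5, 2, 1]]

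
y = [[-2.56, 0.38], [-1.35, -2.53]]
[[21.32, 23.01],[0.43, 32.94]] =y@ [[-7.74, -10.12],[3.96, -7.62]]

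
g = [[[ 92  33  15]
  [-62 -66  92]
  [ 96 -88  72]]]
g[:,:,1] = [[33, -66, -88]]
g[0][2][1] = -88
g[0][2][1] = -88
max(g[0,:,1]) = 33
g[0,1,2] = 92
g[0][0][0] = 92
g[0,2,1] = -88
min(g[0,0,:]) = 15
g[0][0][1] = 33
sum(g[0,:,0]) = 126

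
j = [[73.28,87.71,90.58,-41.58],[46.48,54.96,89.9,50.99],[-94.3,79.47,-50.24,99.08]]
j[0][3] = -41.58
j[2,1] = 79.47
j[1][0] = 46.48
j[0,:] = [73.28, 87.71, 90.58, -41.58]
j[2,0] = -94.3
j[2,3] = 99.08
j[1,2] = 89.9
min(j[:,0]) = -94.3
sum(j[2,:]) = 34.010000000000005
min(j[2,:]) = -94.3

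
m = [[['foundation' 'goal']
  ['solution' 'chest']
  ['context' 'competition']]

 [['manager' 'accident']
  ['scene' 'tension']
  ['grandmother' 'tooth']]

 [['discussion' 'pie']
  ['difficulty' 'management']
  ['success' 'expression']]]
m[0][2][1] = 'competition'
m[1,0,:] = ['manager', 'accident']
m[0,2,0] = 'context'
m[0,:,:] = [['foundation', 'goal'], ['solution', 'chest'], ['context', 'competition']]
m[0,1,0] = 'solution'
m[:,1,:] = [['solution', 'chest'], ['scene', 'tension'], ['difficulty', 'management']]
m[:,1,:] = [['solution', 'chest'], ['scene', 'tension'], ['difficulty', 'management']]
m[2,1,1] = 'management'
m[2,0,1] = 'pie'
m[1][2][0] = 'grandmother'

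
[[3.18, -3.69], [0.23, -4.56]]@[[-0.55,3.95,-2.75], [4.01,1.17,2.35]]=[[-16.55,8.24,-17.42], [-18.41,-4.43,-11.35]]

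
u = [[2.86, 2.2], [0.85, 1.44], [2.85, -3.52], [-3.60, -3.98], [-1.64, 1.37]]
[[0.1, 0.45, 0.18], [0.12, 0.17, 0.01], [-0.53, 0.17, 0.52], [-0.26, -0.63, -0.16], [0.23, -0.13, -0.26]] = u@[[-0.05, 0.12, 0.11], [0.11, 0.05, -0.06]]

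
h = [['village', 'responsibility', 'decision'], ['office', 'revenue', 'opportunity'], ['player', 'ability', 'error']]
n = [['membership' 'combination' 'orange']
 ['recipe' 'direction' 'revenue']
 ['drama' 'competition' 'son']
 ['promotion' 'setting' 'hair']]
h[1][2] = 'opportunity'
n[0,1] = 'combination'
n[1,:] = ['recipe', 'direction', 'revenue']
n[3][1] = 'setting'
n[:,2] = ['orange', 'revenue', 'son', 'hair']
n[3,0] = 'promotion'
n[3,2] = 'hair'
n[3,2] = 'hair'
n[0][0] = 'membership'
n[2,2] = 'son'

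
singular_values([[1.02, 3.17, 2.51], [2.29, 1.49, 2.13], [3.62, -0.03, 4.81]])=[7.5, 2.97, 0.76]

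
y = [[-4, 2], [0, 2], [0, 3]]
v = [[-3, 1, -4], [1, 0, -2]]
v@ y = [[12, -16], [-4, -4]]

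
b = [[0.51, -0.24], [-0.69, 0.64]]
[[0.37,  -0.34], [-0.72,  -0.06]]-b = [[-0.14,-0.10], [-0.03,-0.70]]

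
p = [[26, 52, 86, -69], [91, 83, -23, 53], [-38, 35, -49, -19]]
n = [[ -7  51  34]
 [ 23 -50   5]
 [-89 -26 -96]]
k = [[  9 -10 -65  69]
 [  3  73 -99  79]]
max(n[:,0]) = 23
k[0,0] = 9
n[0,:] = [-7, 51, 34]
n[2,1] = -26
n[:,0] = [-7, 23, -89]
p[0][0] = 26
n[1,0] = 23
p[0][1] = 52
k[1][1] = 73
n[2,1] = -26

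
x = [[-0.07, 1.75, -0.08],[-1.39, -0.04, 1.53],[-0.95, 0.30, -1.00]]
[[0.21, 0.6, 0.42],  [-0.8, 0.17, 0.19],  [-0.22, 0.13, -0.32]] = x @[[0.42, -0.08, 0.14], [0.13, 0.34, 0.26], [-0.14, 0.05, 0.26]]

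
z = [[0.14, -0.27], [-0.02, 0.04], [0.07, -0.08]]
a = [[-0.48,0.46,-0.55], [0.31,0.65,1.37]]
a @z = [[-0.11, 0.19], [0.13, -0.17]]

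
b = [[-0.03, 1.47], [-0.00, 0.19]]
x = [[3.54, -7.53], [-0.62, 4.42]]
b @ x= [[-1.02, 6.72],[-0.12, 0.84]]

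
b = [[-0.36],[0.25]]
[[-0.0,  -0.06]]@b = [[-0.02]]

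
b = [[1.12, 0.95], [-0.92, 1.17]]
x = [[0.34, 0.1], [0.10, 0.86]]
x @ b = [[0.29, 0.44], [-0.68, 1.10]]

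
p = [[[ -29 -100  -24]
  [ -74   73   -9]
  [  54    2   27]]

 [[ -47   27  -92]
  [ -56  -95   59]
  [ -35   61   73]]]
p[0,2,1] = 2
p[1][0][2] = -92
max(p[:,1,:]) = 73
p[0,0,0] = -29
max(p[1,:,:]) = 73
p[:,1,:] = [[-74, 73, -9], [-56, -95, 59]]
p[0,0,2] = -24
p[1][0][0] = -47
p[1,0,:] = [-47, 27, -92]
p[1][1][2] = 59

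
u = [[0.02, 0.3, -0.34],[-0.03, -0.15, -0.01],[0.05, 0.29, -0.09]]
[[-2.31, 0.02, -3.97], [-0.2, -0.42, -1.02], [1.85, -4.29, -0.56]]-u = [[-2.33, -0.28, -3.63],  [-0.17, -0.27, -1.01],  [1.80, -4.58, -0.47]]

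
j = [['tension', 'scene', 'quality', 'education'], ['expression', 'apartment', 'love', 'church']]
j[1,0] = 'expression'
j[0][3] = 'education'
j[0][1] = 'scene'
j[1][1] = 'apartment'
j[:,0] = ['tension', 'expression']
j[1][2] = 'love'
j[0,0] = 'tension'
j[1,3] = 'church'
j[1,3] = 'church'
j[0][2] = 'quality'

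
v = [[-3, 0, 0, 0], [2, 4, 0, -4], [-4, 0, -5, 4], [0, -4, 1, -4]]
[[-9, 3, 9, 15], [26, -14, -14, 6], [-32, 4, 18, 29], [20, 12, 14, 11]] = v @ [[3, -1, -3, -5], [0, -3, -3, 0], [0, 0, -2, -5], [-5, 0, -1, -4]]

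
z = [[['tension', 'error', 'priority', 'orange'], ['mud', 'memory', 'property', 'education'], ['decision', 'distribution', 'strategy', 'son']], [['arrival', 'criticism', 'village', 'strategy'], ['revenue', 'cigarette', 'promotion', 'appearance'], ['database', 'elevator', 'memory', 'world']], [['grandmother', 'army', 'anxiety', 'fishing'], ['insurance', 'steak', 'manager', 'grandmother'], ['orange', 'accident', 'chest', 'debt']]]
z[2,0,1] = 'army'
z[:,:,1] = [['error', 'memory', 'distribution'], ['criticism', 'cigarette', 'elevator'], ['army', 'steak', 'accident']]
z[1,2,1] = 'elevator'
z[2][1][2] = 'manager'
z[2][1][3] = 'grandmother'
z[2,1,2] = 'manager'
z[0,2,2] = 'strategy'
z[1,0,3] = 'strategy'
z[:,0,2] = ['priority', 'village', 'anxiety']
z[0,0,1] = 'error'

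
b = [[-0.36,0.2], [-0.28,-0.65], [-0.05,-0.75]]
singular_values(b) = [1.03, 0.43]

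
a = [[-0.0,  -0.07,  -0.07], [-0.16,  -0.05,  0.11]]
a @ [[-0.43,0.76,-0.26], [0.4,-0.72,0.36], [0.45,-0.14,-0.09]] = [[-0.06, 0.06, -0.02], [0.10, -0.10, 0.01]]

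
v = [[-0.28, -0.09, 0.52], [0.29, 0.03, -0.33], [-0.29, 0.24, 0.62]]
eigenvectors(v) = [[-0.72+0.00j, -0.72-0.00j, (0.68+0j)], [0.37+0.33j, 0.37-0.33j, (-0.16+0j)], [-0.37-0.31j, (-0.37+0.31j), 0.72+0.00j]]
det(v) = 0.02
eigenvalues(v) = [(0.04+0.26j), (0.04-0.26j), (0.3+0j)]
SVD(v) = [[-0.58, 0.58, -0.58], [0.42, -0.39, -0.82], [-0.70, -0.71, -0.02]] @ diag([1.0047074866893297, 0.24552811963609386, 0.08472785054734794]) @ [[0.48, -0.1, -0.87],[-0.28, -0.96, -0.04],[-0.83, 0.27, -0.49]]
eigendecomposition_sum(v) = [[-0.13+0.16j, (-0.21-0.12j), (0.08-0.18j)],[(0.14-0.02j), 0.05+0.16j, -0.12+0.06j],[(-0.14+0.03j), (-0.06-0.15j), (0.12-0.06j)]] + [[-0.13-0.16j, (-0.21+0.12j), (0.08+0.18j)], [0.14+0.02j, (0.05-0.16j), (-0.12-0.06j)], [(-0.14-0.03j), -0.06+0.15j, (0.12+0.06j)]] + [[(-0.02-0j),(0.33+0j),(0.36+0j)], [0.00+0.00j,-0.08-0.00j,-0.09-0.00j], [(-0.02-0j),(0.36+0j),0.39+0.00j]]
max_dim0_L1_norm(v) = 1.47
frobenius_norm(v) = 1.04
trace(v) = 0.37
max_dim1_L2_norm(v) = 0.73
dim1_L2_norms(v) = [0.6, 0.44, 0.73]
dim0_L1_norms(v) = [0.86, 0.36, 1.47]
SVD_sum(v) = [[-0.28, 0.06, 0.50], [0.21, -0.04, -0.37], [-0.34, 0.07, 0.61]] + [[-0.04, -0.14, -0.01],  [0.03, 0.09, 0.0],  [0.05, 0.17, 0.01]] + [[0.04, -0.01, 0.02], [0.06, -0.02, 0.03], [0.0, -0.0, 0.00]]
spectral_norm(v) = 1.00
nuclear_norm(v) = 1.33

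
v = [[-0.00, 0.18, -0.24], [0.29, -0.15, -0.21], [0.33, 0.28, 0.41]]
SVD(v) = [[-0.18,-0.22,0.96], [-0.16,-0.96,-0.25], [0.97,-0.2,0.14]] @ diag([0.608066200605445, 0.3862433200324079, 0.277797756311316]) @ [[0.45,  0.43,  0.78],[-0.89,  0.13,  0.44],[-0.09,  0.89,  -0.44]]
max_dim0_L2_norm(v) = 0.52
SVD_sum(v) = [[-0.05, -0.05, -0.09], [-0.04, -0.04, -0.08], [0.26, 0.26, 0.46]] + [[0.07, -0.01, -0.04],[0.33, -0.05, -0.16],[0.07, -0.01, -0.03]] + [[-0.02, 0.24, -0.12], [0.01, -0.06, 0.03], [-0.0, 0.03, -0.02]]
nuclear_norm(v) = 1.27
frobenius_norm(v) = 0.77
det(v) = -0.07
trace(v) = 0.26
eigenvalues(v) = [(0.29+0.35j), (0.29-0.35j), (-0.32+0j)]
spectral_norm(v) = 0.61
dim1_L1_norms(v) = [0.42, 0.65, 1.02]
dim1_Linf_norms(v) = [0.24, 0.29, 0.41]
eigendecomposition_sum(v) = [[(0.06+0.14j), (0.03+0.1j), -0.12+0.10j], [0.05+0.12j, 0.02+0.09j, (-0.11+0.09j)], [0.17-0.16j, 0.13-0.09j, 0.21+0.13j]] + [[(0.06-0.14j), 0.03-0.10j, -0.12-0.10j], [0.05-0.12j, (0.02-0.09j), -0.11-0.09j], [0.17+0.16j, 0.13+0.09j, 0.21-0.13j]] + [[(-0.12-0j), (0.13+0j), -0.00+0.00j],[(0.18+0j), -0.20-0.00j, -0j],[(-0.02-0j), 0.02+0.00j, (-0+0j)]]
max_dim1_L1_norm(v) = 1.02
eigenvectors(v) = [[(-0.16+0.46j), -0.16-0.46j, 0.54+0.00j], [-0.14+0.41j, (-0.14-0.41j), (-0.84+0j)], [(0.76+0j), 0.76-0.00j, 0.08+0.00j]]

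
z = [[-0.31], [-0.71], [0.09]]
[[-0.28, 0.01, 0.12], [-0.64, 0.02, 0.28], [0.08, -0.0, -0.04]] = z@[[0.90, -0.03, -0.39]]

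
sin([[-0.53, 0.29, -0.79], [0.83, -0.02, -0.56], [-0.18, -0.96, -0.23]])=[[-0.53, 0.33, -0.63],[0.68, -0.08, -0.55],[-0.24, -0.81, -0.26]]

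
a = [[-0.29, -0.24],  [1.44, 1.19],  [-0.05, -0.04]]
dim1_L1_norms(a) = [0.53, 2.63, 0.09]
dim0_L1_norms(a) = [1.78, 1.47]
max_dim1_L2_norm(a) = 1.87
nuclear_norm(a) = 1.91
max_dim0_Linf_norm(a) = 1.44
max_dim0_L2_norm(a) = 1.47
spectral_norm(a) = 1.91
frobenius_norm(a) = 1.91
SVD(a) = [[-0.2, -0.25], [0.98, -0.02], [-0.03, 0.97]] @ diag([1.906698427711379, 0.001051552640121914]) @ [[0.77,0.64], [-0.64,0.77]]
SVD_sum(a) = [[-0.29, -0.24], [1.44, 1.19], [-0.05, -0.04]] + [[0.0,-0.0], [0.00,-0.0], [-0.0,0.0]]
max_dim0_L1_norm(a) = 1.78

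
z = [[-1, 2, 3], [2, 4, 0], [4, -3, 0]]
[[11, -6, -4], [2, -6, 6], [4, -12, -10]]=z@[[1, -3, -1], [0, 0, 2], [4, -3, -3]]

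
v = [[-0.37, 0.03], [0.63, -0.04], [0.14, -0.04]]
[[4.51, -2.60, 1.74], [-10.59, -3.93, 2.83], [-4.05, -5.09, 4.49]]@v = [[-3.06, 0.17],[1.84, -0.27],[-1.08, -0.1]]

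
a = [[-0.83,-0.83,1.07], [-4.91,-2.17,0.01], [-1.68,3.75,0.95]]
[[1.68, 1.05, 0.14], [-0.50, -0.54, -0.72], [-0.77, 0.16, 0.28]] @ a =[[-6.79, -3.15, 1.94], [4.28, -1.11, -1.22], [-0.62, 1.34, -0.56]]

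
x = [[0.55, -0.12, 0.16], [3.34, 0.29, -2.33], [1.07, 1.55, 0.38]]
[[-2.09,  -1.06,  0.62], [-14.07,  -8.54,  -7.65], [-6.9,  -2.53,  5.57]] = x@[[-4.13, -2.15, 0.42], [-1.58, -0.28, 2.28], [-0.08, 0.55, 4.17]]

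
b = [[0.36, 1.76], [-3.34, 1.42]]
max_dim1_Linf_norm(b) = 3.34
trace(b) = 1.78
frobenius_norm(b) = 4.05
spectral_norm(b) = 3.65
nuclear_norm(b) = 5.40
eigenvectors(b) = [[-0.13+0.57j, (-0.13-0.57j)], [-0.81+0.00j, (-0.81-0j)]]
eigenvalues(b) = [(0.89+2.37j), (0.89-2.37j)]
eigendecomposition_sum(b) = [[0.18+1.28j, (0.88-0.33j)], [(-1.67+0.63j), 0.71+1.08j]] + [[0.18-1.28j, 0.88+0.33j], [-1.67-0.63j, (0.71-1.08j)]]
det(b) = 6.39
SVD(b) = [[0.13, 0.99],[0.99, -0.13]] @ diag([3.6521665970363326, 1.7495368379922878]) @ [[-0.89, 0.45],[0.45, 0.89]]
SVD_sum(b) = [[-0.42, 0.21], [-3.24, 1.62]] + [[0.78, 1.55], [-0.1, -0.20]]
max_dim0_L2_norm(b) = 3.36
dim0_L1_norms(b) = [3.7, 3.18]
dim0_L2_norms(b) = [3.36, 2.26]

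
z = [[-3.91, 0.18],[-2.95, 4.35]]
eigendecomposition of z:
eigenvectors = [[-0.94, -0.02], [-0.34, -1.00]]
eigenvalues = [-3.85, 4.29]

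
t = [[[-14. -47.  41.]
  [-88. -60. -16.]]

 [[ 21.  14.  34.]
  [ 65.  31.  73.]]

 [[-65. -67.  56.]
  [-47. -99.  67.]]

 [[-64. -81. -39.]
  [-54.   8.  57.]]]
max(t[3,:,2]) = 57.0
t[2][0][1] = -67.0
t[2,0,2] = 56.0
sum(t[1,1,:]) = 169.0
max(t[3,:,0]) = -54.0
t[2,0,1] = -67.0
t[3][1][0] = -54.0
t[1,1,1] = 31.0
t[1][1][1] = 31.0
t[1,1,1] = 31.0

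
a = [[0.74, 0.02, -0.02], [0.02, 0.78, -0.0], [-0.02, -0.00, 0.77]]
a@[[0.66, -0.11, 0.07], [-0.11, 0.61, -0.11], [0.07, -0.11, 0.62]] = [[0.48, -0.07, 0.04], [-0.07, 0.47, -0.08], [0.04, -0.08, 0.48]]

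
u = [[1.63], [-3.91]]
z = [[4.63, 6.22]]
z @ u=[[-16.77]]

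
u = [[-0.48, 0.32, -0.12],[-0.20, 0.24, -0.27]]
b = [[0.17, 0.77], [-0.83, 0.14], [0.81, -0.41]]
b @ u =[[-0.24, 0.24, -0.23], [0.37, -0.23, 0.06], [-0.31, 0.16, 0.01]]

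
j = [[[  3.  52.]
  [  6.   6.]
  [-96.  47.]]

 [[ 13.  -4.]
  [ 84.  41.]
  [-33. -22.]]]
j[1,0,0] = 13.0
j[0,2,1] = 47.0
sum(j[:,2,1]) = 25.0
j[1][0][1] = -4.0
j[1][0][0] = 13.0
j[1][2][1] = -22.0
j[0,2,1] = 47.0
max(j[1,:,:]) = 84.0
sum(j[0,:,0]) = -87.0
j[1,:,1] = [-4.0, 41.0, -22.0]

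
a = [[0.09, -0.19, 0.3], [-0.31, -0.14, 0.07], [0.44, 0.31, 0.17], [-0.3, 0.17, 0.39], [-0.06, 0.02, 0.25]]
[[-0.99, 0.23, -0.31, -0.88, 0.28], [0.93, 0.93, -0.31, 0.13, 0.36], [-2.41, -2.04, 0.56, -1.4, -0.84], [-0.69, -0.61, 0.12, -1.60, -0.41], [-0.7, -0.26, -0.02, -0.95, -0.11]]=a @ [[-3.04,  -1.57,  0.27,  -0.55,  -0.28], [-1.60,  -3.74,  1.51,  -1.64,  -2.13], [-3.41,  -1.13,  -0.15,  -3.8,  -0.34]]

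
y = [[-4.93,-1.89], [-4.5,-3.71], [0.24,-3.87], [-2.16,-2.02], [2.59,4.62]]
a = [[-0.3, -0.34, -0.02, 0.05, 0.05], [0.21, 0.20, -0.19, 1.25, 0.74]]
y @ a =[[1.08,1.3,0.46,-2.61,-1.65], [0.57,0.79,0.79,-4.86,-2.97], [-0.88,-0.86,0.73,-4.83,-2.85], [0.22,0.33,0.43,-2.63,-1.6], [0.19,0.04,-0.93,5.9,3.55]]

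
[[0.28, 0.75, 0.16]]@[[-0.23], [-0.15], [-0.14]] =[[-0.2]]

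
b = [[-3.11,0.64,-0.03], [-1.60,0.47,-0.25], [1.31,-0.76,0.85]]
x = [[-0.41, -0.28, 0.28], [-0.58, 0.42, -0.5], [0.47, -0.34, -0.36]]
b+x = [[-3.52,0.36,0.25],[-2.18,0.89,-0.75],[1.78,-1.10,0.49]]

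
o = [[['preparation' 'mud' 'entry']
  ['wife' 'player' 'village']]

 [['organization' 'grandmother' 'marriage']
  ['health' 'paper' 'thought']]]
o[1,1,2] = 'thought'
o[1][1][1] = 'paper'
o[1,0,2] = 'marriage'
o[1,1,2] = 'thought'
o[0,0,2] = 'entry'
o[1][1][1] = 'paper'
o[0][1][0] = 'wife'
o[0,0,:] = ['preparation', 'mud', 'entry']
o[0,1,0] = 'wife'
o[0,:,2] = ['entry', 'village']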